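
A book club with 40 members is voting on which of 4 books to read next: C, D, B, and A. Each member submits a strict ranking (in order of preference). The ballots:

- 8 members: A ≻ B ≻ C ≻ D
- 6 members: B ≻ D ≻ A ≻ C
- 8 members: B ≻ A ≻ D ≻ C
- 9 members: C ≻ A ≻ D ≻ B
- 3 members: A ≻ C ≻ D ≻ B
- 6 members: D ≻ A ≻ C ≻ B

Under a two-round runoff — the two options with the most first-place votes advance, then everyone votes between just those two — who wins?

Round 1 first-place votes: C 9, D 6, B 14, A 11.
B and A advance.
Runoff: B is preferred to A by 14 voters; A by 26.
A wins the runoff.

A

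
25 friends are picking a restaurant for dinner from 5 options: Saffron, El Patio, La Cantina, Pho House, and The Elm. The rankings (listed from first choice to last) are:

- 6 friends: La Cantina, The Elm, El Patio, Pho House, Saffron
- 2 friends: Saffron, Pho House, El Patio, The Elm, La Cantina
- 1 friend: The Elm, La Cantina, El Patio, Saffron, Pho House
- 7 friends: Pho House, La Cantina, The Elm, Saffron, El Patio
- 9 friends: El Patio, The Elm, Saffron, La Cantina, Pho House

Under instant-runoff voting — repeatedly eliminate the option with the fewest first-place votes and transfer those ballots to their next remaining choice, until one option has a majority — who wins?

Round 1: Saffron 2, El Patio 9, La Cantina 6, Pho House 7, The Elm 1. Eliminate The Elm.
Round 2: Saffron 2, El Patio 9, La Cantina 7, Pho House 7. Eliminate Saffron.
Round 3: El Patio 9, La Cantina 7, Pho House 9. Eliminate La Cantina.
Round 4: El Patio 16, Pho House 9. El Patio has a majority.

El Patio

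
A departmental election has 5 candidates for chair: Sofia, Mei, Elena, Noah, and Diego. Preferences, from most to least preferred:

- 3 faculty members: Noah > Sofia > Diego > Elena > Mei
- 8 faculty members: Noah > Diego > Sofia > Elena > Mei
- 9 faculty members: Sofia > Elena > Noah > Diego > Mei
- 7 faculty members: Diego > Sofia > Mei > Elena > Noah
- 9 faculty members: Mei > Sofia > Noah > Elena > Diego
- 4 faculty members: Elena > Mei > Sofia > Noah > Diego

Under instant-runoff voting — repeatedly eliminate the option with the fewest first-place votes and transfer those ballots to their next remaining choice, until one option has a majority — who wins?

Sofia

Round 1: Sofia 9, Mei 9, Elena 4, Noah 11, Diego 7. Eliminate Elena.
Round 2: Sofia 9, Mei 13, Noah 11, Diego 7. Eliminate Diego.
Round 3: Sofia 16, Mei 13, Noah 11. Eliminate Noah.
Round 4: Sofia 27, Mei 13. Sofia has a majority.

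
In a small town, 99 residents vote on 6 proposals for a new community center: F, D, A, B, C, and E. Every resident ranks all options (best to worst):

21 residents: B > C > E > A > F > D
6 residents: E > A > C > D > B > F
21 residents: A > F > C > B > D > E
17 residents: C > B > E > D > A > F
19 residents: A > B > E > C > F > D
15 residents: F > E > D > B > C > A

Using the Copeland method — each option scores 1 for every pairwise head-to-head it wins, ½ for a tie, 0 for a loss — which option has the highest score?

B

F: beats D; loses to A, B, C, and E → score 1.
D: loses to F, A, B, C, and E → score 0.
A: beats F and D; loses to B, C, and E → score 2.
B: beats F, D, A, C, and E → score 5.
C: beats F, D, A, and E; loses to B → score 4.
E: beats F, D, and A; loses to B and C → score 3.
B has the best pairwise record.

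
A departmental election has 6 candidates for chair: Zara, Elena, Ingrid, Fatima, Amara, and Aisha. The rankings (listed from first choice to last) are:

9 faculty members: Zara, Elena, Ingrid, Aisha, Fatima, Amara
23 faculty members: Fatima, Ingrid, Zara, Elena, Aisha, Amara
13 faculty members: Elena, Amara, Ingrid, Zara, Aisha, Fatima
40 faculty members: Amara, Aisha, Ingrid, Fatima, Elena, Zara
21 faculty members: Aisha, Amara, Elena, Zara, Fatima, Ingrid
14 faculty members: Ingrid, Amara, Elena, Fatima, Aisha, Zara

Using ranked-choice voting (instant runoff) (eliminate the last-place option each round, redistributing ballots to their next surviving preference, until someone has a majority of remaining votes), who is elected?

Round 1: Zara 9, Elena 13, Ingrid 14, Fatima 23, Amara 40, Aisha 21. Eliminate Zara.
Round 2: Elena 22, Ingrid 14, Fatima 23, Amara 40, Aisha 21. Eliminate Ingrid.
Round 3: Elena 22, Fatima 23, Amara 54, Aisha 21. Eliminate Aisha.
Round 4: Elena 22, Fatima 23, Amara 75. Amara has a majority.

Amara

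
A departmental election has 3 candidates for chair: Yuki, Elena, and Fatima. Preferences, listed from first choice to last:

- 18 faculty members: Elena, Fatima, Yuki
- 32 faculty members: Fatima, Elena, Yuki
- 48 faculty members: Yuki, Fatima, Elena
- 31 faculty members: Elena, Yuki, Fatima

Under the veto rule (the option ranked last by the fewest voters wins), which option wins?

Fatima

Last-place votes: Yuki 50, Elena 48, Fatima 31.
Fatima is ranked last by the fewest voters, so Fatima wins.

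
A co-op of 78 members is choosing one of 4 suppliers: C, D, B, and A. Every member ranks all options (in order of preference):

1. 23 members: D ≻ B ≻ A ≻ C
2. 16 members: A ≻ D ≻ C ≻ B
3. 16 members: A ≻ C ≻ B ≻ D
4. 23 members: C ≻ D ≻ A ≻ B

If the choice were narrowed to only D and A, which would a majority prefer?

Voters preferring D to A: 46; preferring A to D: 32.
D wins the head-to-head.

D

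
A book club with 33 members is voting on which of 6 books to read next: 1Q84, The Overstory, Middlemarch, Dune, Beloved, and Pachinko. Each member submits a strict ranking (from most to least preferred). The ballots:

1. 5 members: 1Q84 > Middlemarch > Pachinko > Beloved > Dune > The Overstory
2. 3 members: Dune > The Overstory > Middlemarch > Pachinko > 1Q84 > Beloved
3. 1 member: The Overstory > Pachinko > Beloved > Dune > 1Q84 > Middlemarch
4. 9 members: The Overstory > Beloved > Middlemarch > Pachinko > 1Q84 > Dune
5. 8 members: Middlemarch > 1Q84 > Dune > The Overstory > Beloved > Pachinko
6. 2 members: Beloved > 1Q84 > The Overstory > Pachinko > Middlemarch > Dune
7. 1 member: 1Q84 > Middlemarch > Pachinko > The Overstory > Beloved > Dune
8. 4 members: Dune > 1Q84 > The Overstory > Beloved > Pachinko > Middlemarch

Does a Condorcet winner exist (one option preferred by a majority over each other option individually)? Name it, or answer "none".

none

Checking pairwise contests:
Middlemarch beats 1Q84 20–13.
1Q84 beats The Overstory 20–13.
The Overstory beats Middlemarch 19–14.
1Q84 beats Dune 25–8.
1Q84 beats Beloved 21–12.
1Q84 beats Pachinko 20–13.
Every option loses at least one head-to-head, so there is no Condorcet winner.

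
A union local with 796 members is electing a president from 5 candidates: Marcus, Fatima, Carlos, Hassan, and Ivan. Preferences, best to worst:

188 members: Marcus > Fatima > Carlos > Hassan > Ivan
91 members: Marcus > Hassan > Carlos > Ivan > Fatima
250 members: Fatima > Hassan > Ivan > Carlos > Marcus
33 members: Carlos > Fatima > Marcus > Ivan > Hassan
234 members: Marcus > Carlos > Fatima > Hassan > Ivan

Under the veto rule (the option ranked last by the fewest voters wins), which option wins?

Carlos

Last-place votes: Marcus 250, Fatima 91, Carlos 0, Hassan 33, Ivan 422.
Carlos is ranked last by the fewest voters, so Carlos wins.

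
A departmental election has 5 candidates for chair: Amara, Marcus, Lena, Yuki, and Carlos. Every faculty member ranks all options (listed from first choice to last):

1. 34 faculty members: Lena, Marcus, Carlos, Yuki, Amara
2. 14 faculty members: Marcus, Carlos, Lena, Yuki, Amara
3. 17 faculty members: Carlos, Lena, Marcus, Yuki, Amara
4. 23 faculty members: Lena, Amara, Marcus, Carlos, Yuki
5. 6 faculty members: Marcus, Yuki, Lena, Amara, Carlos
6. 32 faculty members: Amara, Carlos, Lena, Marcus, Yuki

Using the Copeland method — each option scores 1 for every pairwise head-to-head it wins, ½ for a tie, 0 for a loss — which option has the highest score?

Lena

Amara: loses to Marcus, Lena, Yuki, and Carlos → score 0.
Marcus: beats Amara, Yuki, and Carlos; loses to Lena → score 3.
Lena: beats Amara, Marcus, and Yuki; ties Carlos → score 3.5.
Yuki: beats Amara; loses to Marcus, Lena, and Carlos → score 1.
Carlos: beats Amara and Yuki; ties Lena; loses to Marcus → score 2.5.
Lena has the best pairwise record.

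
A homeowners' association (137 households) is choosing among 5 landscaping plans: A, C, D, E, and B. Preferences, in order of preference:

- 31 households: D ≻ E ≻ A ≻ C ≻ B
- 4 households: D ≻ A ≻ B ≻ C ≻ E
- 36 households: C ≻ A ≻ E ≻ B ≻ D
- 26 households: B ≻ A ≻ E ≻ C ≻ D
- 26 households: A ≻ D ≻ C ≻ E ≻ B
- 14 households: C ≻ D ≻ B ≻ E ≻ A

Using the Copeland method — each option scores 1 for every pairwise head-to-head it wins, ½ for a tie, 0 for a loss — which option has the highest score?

A: beats C, D, E, and B → score 4.
C: beats D, E, and B; loses to A → score 3.
D: beats E and B; loses to A and C → score 2.
E: beats B; loses to A, C, and D → score 1.
B: loses to A, C, D, and E → score 0.
A has the best pairwise record.

A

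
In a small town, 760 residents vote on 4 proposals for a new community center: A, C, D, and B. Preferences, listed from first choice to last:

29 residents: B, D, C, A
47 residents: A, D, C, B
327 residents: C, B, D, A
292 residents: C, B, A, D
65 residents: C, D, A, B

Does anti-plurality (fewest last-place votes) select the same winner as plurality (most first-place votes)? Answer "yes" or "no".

yes

Anti-plurality — last-place votes: A 356, C 0, D 292, B 112. Winner: C.
Plurality — first-place votes: A 47, C 684, D 0, B 29. Winner: C.
The two methods agree.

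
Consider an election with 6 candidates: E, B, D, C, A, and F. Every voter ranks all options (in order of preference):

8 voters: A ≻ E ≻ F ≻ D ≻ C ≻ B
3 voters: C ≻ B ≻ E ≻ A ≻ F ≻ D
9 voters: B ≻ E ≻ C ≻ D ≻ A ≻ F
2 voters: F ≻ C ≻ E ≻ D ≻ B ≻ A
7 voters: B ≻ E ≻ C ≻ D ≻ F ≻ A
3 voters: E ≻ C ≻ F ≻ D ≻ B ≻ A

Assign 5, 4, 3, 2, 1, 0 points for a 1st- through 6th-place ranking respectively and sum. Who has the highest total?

E: 8·4 + 3·3 + 9·4 + 2·3 + 7·4 + 3·5 = 126
B: 8·0 + 3·4 + 9·5 + 2·1 + 7·5 + 3·1 = 97
D: 8·2 + 3·0 + 9·2 + 2·2 + 7·2 + 3·2 = 58
C: 8·1 + 3·5 + 9·3 + 2·4 + 7·3 + 3·4 = 91
A: 8·5 + 3·2 + 9·1 + 2·0 + 7·0 + 3·0 = 55
F: 8·3 + 3·1 + 9·0 + 2·5 + 7·1 + 3·3 = 53
E has the highest Borda score (126).

E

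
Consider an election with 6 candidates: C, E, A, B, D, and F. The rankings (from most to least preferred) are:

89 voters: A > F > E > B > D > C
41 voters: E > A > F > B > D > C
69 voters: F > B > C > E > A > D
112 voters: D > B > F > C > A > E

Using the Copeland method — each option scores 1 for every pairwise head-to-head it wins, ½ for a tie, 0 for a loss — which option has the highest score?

C: beats E and A; loses to B, D, and F → score 2.
E: beats D; loses to C, A, B, and F → score 1.
A: beats E and D; loses to C, B, and F → score 2.
B: beats C, E, A, and D; loses to F → score 4.
D: beats C; loses to E, A, B, and F → score 1.
F: beats C, E, A, B, and D → score 5.
F has the best pairwise record.

F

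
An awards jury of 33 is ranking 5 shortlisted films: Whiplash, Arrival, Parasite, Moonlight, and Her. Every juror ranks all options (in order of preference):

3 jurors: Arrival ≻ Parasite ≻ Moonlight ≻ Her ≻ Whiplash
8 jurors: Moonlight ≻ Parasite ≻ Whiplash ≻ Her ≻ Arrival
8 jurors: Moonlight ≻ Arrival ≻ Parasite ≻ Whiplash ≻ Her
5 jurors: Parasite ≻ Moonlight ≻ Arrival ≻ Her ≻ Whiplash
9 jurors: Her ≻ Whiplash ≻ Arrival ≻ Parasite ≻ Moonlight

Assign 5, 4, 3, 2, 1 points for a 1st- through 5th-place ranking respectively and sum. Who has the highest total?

Whiplash: 3·1 + 8·3 + 8·2 + 5·1 + 9·4 = 84
Arrival: 3·5 + 8·1 + 8·4 + 5·3 + 9·3 = 97
Parasite: 3·4 + 8·4 + 8·3 + 5·5 + 9·2 = 111
Moonlight: 3·3 + 8·5 + 8·5 + 5·4 + 9·1 = 118
Her: 3·2 + 8·2 + 8·1 + 5·2 + 9·5 = 85
Moonlight has the highest Borda score (118).

Moonlight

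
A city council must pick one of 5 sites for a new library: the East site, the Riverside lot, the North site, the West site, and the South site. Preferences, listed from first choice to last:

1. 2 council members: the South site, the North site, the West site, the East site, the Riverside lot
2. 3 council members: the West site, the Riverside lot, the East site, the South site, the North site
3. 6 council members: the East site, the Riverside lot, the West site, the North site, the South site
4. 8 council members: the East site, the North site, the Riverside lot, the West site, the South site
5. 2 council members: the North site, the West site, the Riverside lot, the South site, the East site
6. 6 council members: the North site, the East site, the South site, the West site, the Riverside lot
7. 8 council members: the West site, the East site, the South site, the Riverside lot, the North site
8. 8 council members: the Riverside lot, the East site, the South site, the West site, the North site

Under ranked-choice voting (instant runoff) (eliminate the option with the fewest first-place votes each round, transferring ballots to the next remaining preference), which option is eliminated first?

Round 1: the East site 14, the Riverside lot 8, the North site 8, the West site 11, the South site 2. Eliminate the South site.

the South site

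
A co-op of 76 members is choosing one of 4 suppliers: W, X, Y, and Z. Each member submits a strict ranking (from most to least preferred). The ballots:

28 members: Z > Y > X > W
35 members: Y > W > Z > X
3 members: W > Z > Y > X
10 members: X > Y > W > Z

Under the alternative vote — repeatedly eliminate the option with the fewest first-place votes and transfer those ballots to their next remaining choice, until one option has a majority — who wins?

Y

Round 1: W 3, X 10, Y 35, Z 28. Eliminate W.
Round 2: X 10, Y 35, Z 31. Eliminate X.
Round 3: Y 45, Z 31. Y has a majority.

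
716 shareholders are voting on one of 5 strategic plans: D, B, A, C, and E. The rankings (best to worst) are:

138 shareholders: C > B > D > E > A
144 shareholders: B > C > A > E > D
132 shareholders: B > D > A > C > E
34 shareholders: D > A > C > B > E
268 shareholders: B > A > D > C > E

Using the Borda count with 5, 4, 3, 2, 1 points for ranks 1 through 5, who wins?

D: 138·3 + 144·1 + 132·4 + 34·5 + 268·3 = 2060
B: 138·4 + 144·5 + 132·5 + 34·2 + 268·5 = 3340
A: 138·1 + 144·3 + 132·3 + 34·4 + 268·4 = 2174
C: 138·5 + 144·4 + 132·2 + 34·3 + 268·2 = 2168
E: 138·2 + 144·2 + 132·1 + 34·1 + 268·1 = 998
B has the highest Borda score (3340).

B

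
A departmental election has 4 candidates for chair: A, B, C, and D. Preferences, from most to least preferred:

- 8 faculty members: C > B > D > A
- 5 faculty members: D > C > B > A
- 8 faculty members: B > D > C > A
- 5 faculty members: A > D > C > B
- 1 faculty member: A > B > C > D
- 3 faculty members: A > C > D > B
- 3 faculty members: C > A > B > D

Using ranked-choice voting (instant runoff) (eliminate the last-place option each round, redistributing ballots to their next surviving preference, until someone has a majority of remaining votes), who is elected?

Round 1: A 9, B 8, C 11, D 5. Eliminate D.
Round 2: A 9, B 8, C 16. Eliminate B.
Round 3: A 9, C 24. C has a majority.

C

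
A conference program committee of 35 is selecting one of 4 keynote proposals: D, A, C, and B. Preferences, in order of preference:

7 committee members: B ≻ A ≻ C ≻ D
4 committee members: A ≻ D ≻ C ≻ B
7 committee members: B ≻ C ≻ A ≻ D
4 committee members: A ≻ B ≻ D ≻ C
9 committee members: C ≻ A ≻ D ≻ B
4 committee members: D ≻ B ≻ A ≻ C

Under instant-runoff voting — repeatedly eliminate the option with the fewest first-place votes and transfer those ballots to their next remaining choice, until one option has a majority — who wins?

Round 1: D 4, A 8, C 9, B 14. Eliminate D.
Round 2: A 8, C 9, B 18. B has a majority.

B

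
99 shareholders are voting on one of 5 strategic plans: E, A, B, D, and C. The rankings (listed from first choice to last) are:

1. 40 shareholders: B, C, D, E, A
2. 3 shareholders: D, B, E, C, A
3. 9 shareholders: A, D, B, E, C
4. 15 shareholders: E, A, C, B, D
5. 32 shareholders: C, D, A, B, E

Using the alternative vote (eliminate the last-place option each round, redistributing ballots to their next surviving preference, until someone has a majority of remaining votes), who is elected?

B

Round 1: E 15, A 9, B 40, D 3, C 32. Eliminate D.
Round 2: E 15, A 9, B 43, C 32. Eliminate A.
Round 3: E 15, B 52, C 32. B has a majority.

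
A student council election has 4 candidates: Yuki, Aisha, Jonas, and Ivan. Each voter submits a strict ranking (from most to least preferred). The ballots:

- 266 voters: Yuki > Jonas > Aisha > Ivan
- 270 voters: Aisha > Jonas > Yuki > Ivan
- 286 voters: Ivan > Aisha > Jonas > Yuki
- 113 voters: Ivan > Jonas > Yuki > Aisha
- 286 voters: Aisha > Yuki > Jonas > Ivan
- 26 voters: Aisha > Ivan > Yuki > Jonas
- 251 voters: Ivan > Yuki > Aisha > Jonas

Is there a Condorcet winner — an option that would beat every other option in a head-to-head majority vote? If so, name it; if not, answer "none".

Aisha vs Yuki: 868–630 for Aisha.
Aisha vs Jonas: 1119–379 for Aisha.
Aisha vs Ivan: 848–650 for Aisha.
Aisha beats every other option head-to-head.

Aisha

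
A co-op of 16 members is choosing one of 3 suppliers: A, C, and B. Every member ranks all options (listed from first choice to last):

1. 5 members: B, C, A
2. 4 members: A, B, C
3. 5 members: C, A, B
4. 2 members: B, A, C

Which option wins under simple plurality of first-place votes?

First-place votes: A 4, C 5, B 7.
B has the most first-place votes.

B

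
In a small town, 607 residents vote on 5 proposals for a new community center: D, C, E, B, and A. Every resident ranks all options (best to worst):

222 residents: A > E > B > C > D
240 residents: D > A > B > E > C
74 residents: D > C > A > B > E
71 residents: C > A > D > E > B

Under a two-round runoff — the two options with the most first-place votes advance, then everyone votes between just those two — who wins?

Round 1 first-place votes: D 314, C 71, E 0, B 0, A 222.
D and A advance.
Runoff: D is preferred to A by 314 voters; A by 293.
D wins the runoff.

D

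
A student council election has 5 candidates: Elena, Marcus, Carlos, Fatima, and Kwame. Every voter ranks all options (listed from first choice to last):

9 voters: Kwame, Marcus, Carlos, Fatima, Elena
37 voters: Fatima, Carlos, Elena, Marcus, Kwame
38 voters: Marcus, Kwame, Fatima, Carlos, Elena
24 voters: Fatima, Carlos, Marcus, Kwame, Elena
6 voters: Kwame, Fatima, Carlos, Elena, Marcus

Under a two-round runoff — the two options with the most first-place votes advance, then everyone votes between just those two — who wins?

Round 1 first-place votes: Elena 0, Marcus 38, Carlos 0, Fatima 61, Kwame 15.
Fatima and Marcus advance.
Runoff: Fatima is preferred to Marcus by 67 voters; Marcus by 47.
Fatima wins the runoff.

Fatima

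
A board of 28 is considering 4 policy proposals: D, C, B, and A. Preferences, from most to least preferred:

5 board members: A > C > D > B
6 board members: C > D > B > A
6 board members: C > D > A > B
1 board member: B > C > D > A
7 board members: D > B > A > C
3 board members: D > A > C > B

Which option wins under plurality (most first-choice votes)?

C

First-place votes: D 10, C 12, B 1, A 5.
C has the most first-place votes.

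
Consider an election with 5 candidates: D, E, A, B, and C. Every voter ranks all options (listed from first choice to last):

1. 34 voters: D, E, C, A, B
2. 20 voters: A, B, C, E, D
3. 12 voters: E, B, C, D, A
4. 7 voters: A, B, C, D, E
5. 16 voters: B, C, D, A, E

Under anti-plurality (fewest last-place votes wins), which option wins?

Last-place votes: D 20, E 23, A 12, B 34, C 0.
C is ranked last by the fewest voters, so C wins.

C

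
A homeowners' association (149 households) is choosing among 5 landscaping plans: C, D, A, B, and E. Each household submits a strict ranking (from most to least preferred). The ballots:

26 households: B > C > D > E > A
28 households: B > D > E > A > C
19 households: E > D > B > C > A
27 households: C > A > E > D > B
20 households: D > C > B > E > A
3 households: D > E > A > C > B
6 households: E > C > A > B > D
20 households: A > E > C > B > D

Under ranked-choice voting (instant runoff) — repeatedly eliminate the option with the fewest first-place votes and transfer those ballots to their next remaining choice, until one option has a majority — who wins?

Round 1: C 27, D 23, A 20, B 54, E 25. Eliminate A.
Round 2: C 27, D 23, B 54, E 45. Eliminate D.
Round 3: C 47, B 54, E 48. Eliminate C.
Round 4: B 74, E 75. E has a majority.

E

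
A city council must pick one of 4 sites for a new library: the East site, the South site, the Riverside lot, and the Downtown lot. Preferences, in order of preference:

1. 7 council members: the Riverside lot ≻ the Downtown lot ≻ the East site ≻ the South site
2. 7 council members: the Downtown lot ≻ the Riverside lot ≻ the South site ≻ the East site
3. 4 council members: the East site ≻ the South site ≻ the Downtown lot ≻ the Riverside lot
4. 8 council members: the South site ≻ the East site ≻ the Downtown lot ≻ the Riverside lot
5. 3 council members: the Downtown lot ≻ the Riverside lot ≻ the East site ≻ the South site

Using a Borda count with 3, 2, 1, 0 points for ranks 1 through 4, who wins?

the Downtown lot

the East site: 7·1 + 7·0 + 4·3 + 8·2 + 3·1 = 38
the South site: 7·0 + 7·1 + 4·2 + 8·3 + 3·0 = 39
the Riverside lot: 7·3 + 7·2 + 4·0 + 8·0 + 3·2 = 41
the Downtown lot: 7·2 + 7·3 + 4·1 + 8·1 + 3·3 = 56
the Downtown lot has the highest Borda score (56).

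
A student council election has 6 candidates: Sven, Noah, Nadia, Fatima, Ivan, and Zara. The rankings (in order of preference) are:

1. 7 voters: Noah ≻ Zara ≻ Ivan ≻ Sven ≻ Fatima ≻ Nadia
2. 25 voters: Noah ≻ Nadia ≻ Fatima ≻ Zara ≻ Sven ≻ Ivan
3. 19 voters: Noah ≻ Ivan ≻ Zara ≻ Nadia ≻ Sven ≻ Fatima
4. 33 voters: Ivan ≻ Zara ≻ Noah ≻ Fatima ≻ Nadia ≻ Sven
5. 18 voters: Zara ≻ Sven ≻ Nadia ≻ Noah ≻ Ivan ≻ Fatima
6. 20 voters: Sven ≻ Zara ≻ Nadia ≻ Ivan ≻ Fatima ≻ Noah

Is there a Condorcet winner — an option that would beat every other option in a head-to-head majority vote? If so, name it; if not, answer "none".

Zara vs Sven: 102–20 for Zara.
Zara vs Noah: 71–51 for Zara.
Zara vs Nadia: 97–25 for Zara.
Zara vs Fatima: 97–25 for Zara.
Zara vs Ivan: 70–52 for Zara.
Zara beats every other option head-to-head.

Zara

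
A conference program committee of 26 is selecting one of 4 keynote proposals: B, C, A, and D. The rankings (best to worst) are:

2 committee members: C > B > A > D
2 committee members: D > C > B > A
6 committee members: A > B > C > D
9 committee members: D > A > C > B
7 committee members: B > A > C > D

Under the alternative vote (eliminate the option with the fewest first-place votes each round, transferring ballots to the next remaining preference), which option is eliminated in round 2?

Round 1: B 7, C 2, A 6, D 11. Eliminate C.
Round 2: B 9, A 6, D 11. Eliminate A.

A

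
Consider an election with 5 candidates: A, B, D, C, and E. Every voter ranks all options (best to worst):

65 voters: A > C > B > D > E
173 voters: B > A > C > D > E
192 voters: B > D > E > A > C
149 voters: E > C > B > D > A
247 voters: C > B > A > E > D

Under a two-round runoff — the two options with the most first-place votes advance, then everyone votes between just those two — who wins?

Round 1 first-place votes: A 65, B 365, D 0, C 247, E 149.
B and C advance.
Runoff: B is preferred to C by 365 voters; C by 461.
C wins the runoff.

C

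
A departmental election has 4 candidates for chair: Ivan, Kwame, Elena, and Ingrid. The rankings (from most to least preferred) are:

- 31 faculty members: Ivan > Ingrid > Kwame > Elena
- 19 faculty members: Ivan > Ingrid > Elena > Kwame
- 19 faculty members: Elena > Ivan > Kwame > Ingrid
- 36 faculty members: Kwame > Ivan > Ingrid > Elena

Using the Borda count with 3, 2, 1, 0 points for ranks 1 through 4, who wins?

Ivan: 31·3 + 19·3 + 19·2 + 36·2 = 260
Kwame: 31·1 + 19·0 + 19·1 + 36·3 = 158
Elena: 31·0 + 19·1 + 19·3 + 36·0 = 76
Ingrid: 31·2 + 19·2 + 19·0 + 36·1 = 136
Ivan has the highest Borda score (260).

Ivan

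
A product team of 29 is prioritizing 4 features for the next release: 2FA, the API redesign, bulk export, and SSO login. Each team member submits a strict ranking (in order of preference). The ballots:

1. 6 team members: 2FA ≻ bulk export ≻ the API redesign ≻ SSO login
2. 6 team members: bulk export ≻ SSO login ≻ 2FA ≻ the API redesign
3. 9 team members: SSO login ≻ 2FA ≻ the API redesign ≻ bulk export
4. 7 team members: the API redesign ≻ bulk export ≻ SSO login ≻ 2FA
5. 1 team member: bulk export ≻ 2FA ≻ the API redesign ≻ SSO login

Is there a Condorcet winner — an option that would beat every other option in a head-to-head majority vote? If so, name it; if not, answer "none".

Checking pairwise contests:
SSO login beats 2FA 22–7.
2FA beats the API redesign 22–7.
2FA beats bulk export 15–14.
bulk export beats SSO login 20–9.
Every option loses at least one head-to-head, so there is no Condorcet winner.

none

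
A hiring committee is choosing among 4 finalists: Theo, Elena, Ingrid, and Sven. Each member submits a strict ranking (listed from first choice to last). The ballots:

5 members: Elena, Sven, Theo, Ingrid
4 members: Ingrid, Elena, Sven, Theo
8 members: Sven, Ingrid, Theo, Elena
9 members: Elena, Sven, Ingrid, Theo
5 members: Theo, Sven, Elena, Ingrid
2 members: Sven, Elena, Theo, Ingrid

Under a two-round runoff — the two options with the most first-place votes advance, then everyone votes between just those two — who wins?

Elena

Round 1 first-place votes: Theo 5, Elena 14, Ingrid 4, Sven 10.
Elena and Sven advance.
Runoff: Elena is preferred to Sven by 18 voters; Sven by 15.
Elena wins the runoff.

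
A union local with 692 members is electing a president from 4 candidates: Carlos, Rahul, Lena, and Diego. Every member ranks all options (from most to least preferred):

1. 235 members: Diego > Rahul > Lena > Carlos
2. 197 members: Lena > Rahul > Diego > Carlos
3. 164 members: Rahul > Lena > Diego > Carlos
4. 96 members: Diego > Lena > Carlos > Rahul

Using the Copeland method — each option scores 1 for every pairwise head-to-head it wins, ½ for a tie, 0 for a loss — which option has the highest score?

Carlos: loses to Rahul, Lena, and Diego → score 0.
Rahul: beats Carlos, Lena, and Diego → score 3.
Lena: beats Carlos and Diego; loses to Rahul → score 2.
Diego: beats Carlos; loses to Rahul and Lena → score 1.
Rahul has the best pairwise record.

Rahul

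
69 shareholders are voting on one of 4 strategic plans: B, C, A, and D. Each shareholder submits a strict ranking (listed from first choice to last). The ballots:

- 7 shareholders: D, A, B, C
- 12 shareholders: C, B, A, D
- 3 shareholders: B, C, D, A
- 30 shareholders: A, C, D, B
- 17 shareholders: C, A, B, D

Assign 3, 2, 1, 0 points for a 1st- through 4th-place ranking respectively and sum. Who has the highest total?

C

B: 7·1 + 12·2 + 3·3 + 30·0 + 17·1 = 57
C: 7·0 + 12·3 + 3·2 + 30·2 + 17·3 = 153
A: 7·2 + 12·1 + 3·0 + 30·3 + 17·2 = 150
D: 7·3 + 12·0 + 3·1 + 30·1 + 17·0 = 54
C has the highest Borda score (153).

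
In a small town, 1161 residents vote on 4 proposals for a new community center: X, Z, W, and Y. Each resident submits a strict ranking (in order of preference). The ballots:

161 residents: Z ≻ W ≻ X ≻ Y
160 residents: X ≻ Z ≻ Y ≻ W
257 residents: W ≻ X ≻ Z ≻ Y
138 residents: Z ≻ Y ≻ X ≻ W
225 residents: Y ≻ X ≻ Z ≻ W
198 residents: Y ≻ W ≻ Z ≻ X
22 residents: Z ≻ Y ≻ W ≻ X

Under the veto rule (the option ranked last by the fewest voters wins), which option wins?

Z

Last-place votes: X 220, Z 0, W 523, Y 418.
Z is ranked last by the fewest voters, so Z wins.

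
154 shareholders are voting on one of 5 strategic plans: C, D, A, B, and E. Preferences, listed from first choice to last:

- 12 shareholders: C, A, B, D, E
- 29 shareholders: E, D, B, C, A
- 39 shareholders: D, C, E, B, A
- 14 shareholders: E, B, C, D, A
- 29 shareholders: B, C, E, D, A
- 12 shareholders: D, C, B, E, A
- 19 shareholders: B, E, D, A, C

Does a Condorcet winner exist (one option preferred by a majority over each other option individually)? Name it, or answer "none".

Checking pairwise contests:
D beats C 99–55.
E beats D 91–63.
C beats A 135–19.
D beats B 80–74.
C beats E 92–62.
Every option loses at least one head-to-head, so there is no Condorcet winner.

none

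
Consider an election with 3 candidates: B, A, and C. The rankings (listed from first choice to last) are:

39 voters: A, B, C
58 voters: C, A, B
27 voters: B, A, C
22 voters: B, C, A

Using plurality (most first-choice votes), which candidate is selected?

C

First-place votes: B 49, A 39, C 58.
C has the most first-place votes.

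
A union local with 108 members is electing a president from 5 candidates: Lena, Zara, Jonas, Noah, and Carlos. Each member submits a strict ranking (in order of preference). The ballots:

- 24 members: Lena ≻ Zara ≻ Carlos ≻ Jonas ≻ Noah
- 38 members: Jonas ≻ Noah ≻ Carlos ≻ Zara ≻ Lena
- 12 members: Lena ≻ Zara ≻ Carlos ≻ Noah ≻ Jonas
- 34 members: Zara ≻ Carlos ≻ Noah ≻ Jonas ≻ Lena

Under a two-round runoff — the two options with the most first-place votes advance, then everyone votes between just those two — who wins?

Jonas

Round 1 first-place votes: Lena 36, Zara 34, Jonas 38, Noah 0, Carlos 0.
Jonas and Lena advance.
Runoff: Jonas is preferred to Lena by 72 voters; Lena by 36.
Jonas wins the runoff.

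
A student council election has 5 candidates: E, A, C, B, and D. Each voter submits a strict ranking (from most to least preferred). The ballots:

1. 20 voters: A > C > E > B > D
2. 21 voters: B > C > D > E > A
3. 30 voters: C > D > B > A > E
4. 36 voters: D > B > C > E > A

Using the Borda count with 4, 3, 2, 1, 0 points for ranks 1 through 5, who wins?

C

E: 20·2 + 21·1 + 30·0 + 36·1 = 97
A: 20·4 + 21·0 + 30·1 + 36·0 = 110
C: 20·3 + 21·3 + 30·4 + 36·2 = 315
B: 20·1 + 21·4 + 30·2 + 36·3 = 272
D: 20·0 + 21·2 + 30·3 + 36·4 = 276
C has the highest Borda score (315).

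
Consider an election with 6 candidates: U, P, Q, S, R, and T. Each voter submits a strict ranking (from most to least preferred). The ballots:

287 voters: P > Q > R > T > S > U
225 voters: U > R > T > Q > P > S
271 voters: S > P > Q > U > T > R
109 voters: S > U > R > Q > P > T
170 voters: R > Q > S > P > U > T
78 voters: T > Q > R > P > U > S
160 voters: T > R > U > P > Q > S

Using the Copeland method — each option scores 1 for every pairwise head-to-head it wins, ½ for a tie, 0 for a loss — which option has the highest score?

R

U: beats T; loses to P, Q, S, and R → score 1.
P: beats U, Q, S, and T; loses to R → score 4.
Q: beats U, S, and T; loses to P and R → score 3.
S: beats U; loses to P, Q, R, and T → score 1.
R: beats U, P, Q, S, and T → score 5.
T: beats S; loses to U, P, Q, and R → score 1.
R has the best pairwise record.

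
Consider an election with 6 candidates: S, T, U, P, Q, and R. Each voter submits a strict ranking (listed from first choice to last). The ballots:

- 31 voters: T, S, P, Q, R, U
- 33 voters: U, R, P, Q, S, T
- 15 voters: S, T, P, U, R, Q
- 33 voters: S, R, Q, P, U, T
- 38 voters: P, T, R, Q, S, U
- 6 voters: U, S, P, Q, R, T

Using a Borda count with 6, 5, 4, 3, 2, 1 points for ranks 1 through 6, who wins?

S: 31·5 + 33·2 + 15·6 + 33·6 + 38·2 + 6·5 = 615
T: 31·6 + 33·1 + 15·5 + 33·1 + 38·5 + 6·1 = 523
U: 31·1 + 33·6 + 15·3 + 33·2 + 38·1 + 6·6 = 414
P: 31·4 + 33·4 + 15·4 + 33·3 + 38·6 + 6·4 = 667
Q: 31·3 + 33·3 + 15·1 + 33·4 + 38·3 + 6·3 = 471
R: 31·2 + 33·5 + 15·2 + 33·5 + 38·4 + 6·2 = 586
P has the highest Borda score (667).

P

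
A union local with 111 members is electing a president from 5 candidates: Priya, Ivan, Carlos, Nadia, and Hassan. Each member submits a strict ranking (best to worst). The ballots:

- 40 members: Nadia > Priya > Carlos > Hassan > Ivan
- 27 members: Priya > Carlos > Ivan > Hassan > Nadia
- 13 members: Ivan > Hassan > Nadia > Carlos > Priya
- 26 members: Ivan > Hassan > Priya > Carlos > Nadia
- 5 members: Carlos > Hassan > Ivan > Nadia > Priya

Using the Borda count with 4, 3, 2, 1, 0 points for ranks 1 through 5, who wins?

Priya: 40·3 + 27·4 + 13·0 + 26·2 + 5·0 = 280
Ivan: 40·0 + 27·2 + 13·4 + 26·4 + 5·2 = 220
Carlos: 40·2 + 27·3 + 13·1 + 26·1 + 5·4 = 220
Nadia: 40·4 + 27·0 + 13·2 + 26·0 + 5·1 = 191
Hassan: 40·1 + 27·1 + 13·3 + 26·3 + 5·3 = 199
Priya has the highest Borda score (280).

Priya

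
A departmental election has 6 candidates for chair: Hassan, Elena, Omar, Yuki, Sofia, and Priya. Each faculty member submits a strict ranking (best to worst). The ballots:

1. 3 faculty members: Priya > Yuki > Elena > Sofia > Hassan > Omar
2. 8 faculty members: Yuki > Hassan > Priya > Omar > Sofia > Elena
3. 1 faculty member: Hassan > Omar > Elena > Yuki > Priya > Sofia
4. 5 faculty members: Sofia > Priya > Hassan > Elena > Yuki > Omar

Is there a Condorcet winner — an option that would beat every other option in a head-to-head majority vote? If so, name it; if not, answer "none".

Yuki

Yuki vs Hassan: 11–6 for Yuki.
Yuki vs Elena: 11–6 for Yuki.
Yuki vs Omar: 16–1 for Yuki.
Yuki vs Sofia: 12–5 for Yuki.
Yuki vs Priya: 9–8 for Yuki.
Yuki beats every other option head-to-head.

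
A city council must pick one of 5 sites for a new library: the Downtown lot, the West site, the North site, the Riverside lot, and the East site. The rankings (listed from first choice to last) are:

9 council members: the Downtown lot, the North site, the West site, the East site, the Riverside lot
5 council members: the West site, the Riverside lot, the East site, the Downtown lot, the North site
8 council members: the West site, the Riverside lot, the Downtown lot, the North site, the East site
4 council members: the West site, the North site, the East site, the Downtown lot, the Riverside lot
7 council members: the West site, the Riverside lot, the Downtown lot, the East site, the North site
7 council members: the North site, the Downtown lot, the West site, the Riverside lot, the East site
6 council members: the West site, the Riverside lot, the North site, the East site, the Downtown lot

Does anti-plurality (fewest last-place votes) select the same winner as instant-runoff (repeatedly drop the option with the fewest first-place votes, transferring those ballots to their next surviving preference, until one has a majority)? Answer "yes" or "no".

yes

Anti-plurality — last-place votes: the Downtown lot 6, the West site 0, the North site 12, the Riverside lot 13, the East site 15. Winner: the West site.
Instant-runoff — R1 the Downtown lot 9, the West site 30, the North site 7, the Riverside lot 0, the East site 0 (the West site winner). Winner: the West site.
The two methods agree.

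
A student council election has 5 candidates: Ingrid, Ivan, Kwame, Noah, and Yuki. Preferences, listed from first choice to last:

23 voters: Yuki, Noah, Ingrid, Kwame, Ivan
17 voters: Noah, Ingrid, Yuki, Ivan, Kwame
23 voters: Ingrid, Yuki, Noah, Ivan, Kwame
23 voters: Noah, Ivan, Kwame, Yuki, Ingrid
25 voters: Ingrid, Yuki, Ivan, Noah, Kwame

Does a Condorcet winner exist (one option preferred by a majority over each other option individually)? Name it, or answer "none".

Checking pairwise contests:
Noah beats Ingrid 63–48.
Ingrid beats Ivan 88–23.
Ingrid beats Kwame 88–23.
Yuki beats Noah 71–40.
Ingrid beats Yuki 65–46.
Every option loses at least one head-to-head, so there is no Condorcet winner.

none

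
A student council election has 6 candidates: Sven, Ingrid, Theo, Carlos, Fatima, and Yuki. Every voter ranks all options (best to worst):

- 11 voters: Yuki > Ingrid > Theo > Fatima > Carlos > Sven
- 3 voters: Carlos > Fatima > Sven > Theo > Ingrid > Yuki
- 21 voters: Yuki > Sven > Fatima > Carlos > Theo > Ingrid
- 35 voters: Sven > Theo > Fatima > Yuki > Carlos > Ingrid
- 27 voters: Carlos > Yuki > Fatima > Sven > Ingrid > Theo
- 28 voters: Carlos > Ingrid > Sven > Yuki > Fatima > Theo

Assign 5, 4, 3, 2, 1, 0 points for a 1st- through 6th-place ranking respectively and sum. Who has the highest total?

Sven: 11·0 + 3·3 + 21·4 + 35·5 + 27·2 + 28·3 = 406
Ingrid: 11·4 + 3·1 + 21·0 + 35·0 + 27·1 + 28·4 = 186
Theo: 11·3 + 3·2 + 21·1 + 35·4 + 27·0 + 28·0 = 200
Carlos: 11·1 + 3·5 + 21·2 + 35·1 + 27·5 + 28·5 = 378
Fatima: 11·2 + 3·4 + 21·3 + 35·3 + 27·3 + 28·1 = 311
Yuki: 11·5 + 3·0 + 21·5 + 35·2 + 27·4 + 28·2 = 394
Sven has the highest Borda score (406).

Sven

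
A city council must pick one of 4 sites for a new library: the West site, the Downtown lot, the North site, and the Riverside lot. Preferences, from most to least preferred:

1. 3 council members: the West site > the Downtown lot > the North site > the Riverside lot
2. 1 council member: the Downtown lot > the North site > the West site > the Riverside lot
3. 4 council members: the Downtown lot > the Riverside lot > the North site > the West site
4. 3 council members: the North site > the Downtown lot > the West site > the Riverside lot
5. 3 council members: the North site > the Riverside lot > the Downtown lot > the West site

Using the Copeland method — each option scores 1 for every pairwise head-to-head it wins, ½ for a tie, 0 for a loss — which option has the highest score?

the West site: ties the Riverside lot; loses to the Downtown lot and the North site → score 0.5.
the Downtown lot: beats the West site, the North site, and the Riverside lot → score 3.
the North site: beats the West site and the Riverside lot; loses to the Downtown lot → score 2.
the Riverside lot: ties the West site; loses to the Downtown lot and the North site → score 0.5.
the Downtown lot has the best pairwise record.

the Downtown lot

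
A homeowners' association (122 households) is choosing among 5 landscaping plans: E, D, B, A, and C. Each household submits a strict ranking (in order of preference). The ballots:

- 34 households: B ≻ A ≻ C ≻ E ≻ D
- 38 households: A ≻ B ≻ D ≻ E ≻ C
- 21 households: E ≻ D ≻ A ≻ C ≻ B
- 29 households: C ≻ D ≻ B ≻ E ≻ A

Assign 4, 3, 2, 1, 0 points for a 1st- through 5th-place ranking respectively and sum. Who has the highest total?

E: 34·1 + 38·1 + 21·4 + 29·1 = 185
D: 34·0 + 38·2 + 21·3 + 29·3 = 226
B: 34·4 + 38·3 + 21·0 + 29·2 = 308
A: 34·3 + 38·4 + 21·2 + 29·0 = 296
C: 34·2 + 38·0 + 21·1 + 29·4 = 205
B has the highest Borda score (308).

B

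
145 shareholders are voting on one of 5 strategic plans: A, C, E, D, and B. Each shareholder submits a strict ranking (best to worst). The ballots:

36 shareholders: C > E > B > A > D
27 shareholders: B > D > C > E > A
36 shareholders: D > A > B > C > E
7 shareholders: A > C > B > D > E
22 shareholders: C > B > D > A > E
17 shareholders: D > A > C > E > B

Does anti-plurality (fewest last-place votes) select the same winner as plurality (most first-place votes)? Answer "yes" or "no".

yes

Anti-plurality — last-place votes: A 27, C 0, E 65, D 36, B 17. Winner: C.
Plurality — first-place votes: A 7, C 58, E 0, D 53, B 27. Winner: C.
The two methods agree.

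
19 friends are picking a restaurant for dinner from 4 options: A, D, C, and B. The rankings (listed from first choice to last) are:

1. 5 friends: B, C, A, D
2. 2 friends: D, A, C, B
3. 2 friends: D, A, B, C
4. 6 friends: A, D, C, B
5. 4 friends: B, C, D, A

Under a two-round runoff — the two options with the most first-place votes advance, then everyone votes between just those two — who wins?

A

Round 1 first-place votes: A 6, D 4, C 0, B 9.
B and A advance.
Runoff: B is preferred to A by 9 voters; A by 10.
A wins the runoff.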